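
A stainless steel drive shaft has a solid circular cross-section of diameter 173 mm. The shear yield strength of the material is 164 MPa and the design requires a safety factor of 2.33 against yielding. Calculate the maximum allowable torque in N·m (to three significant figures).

τ_allow = 164/2.33 = 70.39 MPa.
For a solid shaft T_allow = τ_allow·πd³/16; πd³/16 = π×173³/16 = 1.017×10^6 mm³.
T_allow = 70.39×1.017×10^6 = 7.156×10^7 N·mm = 71560 N·m.

T_allow = 71600 N·m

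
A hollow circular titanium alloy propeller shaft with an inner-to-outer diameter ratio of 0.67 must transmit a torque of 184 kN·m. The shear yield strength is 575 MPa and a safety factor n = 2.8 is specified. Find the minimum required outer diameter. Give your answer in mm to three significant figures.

τ_allow = 575/2.8 = 205.4 MPa.
For a hollow shaft τ = 16T/[πd_o³(1−k⁴)] with k = 0.67, so 1−k⁴ = 0.7985.
d_o³ = 16T/[π τ_allow (1−k⁴)] = 16×1.8400×10^8/(π×205.4×0.7985) = 5.715×10^6 mm³.
d_o = 178.8 mm.

d_o = 179 mm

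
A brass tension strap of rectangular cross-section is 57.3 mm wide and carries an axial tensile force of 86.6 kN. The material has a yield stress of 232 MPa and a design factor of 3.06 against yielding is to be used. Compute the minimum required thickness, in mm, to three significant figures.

σ_allow = 232/3.06 = 75.82 MPa.
Required area A = F/σ_allow = 86600/75.82 = 1142 mm².
t = A/w = 1142/57.3 = 19.93 mm.

t = 19.9 mm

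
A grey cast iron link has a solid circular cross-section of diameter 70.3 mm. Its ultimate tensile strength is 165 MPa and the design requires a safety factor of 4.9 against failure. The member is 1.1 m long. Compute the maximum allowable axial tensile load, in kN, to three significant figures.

F_allow = 131 kN

σ_allow = 165/4.9 = 33.67 MPa.
A = πd²/4 = π×70.3²/4 = 3882 mm².
F_allow = σ_allow × A = 33.67×3882 = 130700 N.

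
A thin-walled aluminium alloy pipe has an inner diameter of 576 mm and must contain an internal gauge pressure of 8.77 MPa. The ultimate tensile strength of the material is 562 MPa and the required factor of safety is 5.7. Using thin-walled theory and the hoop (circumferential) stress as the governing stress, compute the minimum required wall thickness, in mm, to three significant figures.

σ_allow = 562/5.7 = 98.60 MPa.
Hoop stress σ_h = pD/(2t), so t = pD/(2σ_allow) = 8.77×576/(2×98.60) = 25.62 mm.

t = 25.6 mm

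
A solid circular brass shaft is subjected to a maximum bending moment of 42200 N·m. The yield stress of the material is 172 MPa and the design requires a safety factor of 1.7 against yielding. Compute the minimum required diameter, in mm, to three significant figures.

σ_allow = 172/1.7 = 101.2 MPa.
For a solid circular section σ = 32M/(πd³), so d³ = 32M/(π σ_allow) = 32×4.2200×10^7/(π×101.2) = 4.248×10^6 mm³.
d = 162.0 mm.

d = 162 mm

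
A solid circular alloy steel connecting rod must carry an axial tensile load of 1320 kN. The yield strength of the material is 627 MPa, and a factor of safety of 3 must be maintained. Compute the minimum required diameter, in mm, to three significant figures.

d = 89.7 mm

Allowable stress σ_allow = 627/3 = 209.0 MPa.
Required area A = F/σ_allow = 1320000/209.0 = 6316 mm².
A = πd²/4 → d = √(4A/π) = 89.67 mm.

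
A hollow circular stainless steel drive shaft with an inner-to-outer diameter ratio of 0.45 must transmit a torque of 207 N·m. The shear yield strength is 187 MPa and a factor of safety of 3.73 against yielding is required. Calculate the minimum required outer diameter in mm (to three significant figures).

τ_allow = 187/3.73 = 50.13 MPa.
For a hollow shaft τ = 16T/[πd_o³(1−k⁴)] with k = 0.45, so 1−k⁴ = 0.9590.
d_o³ = 16T/[π τ_allow (1−k⁴)] = 16×207000/(π×50.13×0.9590) = 21930 mm³.
d_o = 27.99 mm.

d_o = 28.0 mm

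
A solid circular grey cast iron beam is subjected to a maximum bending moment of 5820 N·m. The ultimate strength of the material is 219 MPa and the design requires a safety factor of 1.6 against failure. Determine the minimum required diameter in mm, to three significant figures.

d = 75.7 mm

σ_allow = 219/1.6 = 136.9 MPa.
For a solid circular section σ = 32M/(πd³), so d³ = 32M/(π σ_allow) = 32×5820000/(π×136.9) = 433100 mm³.
d = 75.66 mm.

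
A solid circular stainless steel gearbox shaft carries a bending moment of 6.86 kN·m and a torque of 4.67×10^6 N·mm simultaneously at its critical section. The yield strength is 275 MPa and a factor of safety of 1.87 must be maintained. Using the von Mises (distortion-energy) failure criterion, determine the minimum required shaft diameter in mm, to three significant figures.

σ_allow = σ_y/n = 275/1.87 = 147.1 MPa.
For a solid shaft σ_b = 32M/(πd³) and τ = 16T/(πd³), so the von Mises stress is σ' = (16/πd³)·√(4M²+3T²).
√(4M²+3T²) = √(4×(6.860×10^6)² + 3×(4.670×10^6)²) = 1.593×10^7 N·mm.
d³ = 16×1.593×10^7/(π×147.1) = 551600 mm³.
d = 82.01 mm.

d = 82.0 mm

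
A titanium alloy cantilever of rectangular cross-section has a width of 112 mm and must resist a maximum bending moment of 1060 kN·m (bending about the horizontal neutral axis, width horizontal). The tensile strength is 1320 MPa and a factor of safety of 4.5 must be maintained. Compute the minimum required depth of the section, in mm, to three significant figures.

σ_allow = 1320/4.5 = 293.3 MPa.
For a rectangular section σ = 6M/(bh²), so h² = 6M/(b σ_allow) = 6×1.0600×10^9/(112×293.3) = 193600 mm².
h = 440.0 mm.

h = 440 mm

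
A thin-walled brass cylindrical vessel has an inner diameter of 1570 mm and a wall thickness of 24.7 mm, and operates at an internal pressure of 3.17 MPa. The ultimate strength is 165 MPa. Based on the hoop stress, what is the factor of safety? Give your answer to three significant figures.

σ_h = pD/(2t) = 3.17×1570/(2×24.7) = 100.7 MPa.
n = 165/100.7 = 1.638.

n = 1.64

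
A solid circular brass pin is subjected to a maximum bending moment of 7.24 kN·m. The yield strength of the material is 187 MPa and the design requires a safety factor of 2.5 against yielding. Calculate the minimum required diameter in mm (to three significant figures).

σ_allow = 187/2.5 = 74.80 MPa.
For a solid circular section σ = 32M/(πd³), so d³ = 32M/(π σ_allow) = 32×7240000/(π×74.80) = 985900 mm³.
d = 99.53 mm.

d = 99.5 mm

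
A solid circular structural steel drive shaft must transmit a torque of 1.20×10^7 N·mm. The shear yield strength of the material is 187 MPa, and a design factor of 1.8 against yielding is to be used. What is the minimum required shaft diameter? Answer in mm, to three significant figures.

d = 83.8 mm

Allowable shear stress τ_allow = 187/1.8 = 103.9 MPa.
For a solid shaft τ = 16T/(πd³), so d³ = 16T/(π τ_allow) = 16×1.2000×10^7/(π×103.9) = 588300 mm³.
d = (588300)^(1/3) = 83.79 mm.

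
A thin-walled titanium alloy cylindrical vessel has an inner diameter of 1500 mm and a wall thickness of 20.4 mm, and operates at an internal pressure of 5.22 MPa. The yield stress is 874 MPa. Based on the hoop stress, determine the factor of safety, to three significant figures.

σ_h = pD/(2t) = 5.22×1500/(2×20.4) = 191.9 MPa.
n = 874/191.9 = 4.554.

n = 4.55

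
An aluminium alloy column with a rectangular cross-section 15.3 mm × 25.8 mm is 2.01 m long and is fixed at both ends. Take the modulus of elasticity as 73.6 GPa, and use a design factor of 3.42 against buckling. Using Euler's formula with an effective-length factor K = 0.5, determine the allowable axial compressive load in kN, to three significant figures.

P_allow = 1.62 kN

Buckling occurs about the weak axis: I_min = h·b³/12 = 25.8×15.3³/12 = 7700 mm⁴ (b = 15.3 mm is the smaller dimension).
Effective length L_e = KL = 0.5×2.01 m = 1005 mm.
Euler critical load P_cr = π²EI/L_e² = π²×73600×7700/1005² = 5538 N.
P_allow = P_cr/n = 5538/3.42 = 1619 N.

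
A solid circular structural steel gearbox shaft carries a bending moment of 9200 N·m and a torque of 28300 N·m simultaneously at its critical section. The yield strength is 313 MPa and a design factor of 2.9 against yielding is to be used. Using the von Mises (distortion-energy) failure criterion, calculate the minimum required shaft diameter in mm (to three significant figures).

d = 135 mm

σ_allow = σ_y/n = 313/2.9 = 107.9 MPa.
For a solid shaft σ_b = 32M/(πd³) and τ = 16T/(πd³), so the von Mises stress is σ' = (16/πd³)·√(4M²+3T²).
√(4M²+3T²) = √(4×(9.200×10^6)² + 3×(2.830×10^7)²) = 5.236×10^7 N·mm.
d³ = 16×5.236×10^7/(π×107.9) = 2.471×10^6 mm³.
d = 135.2 mm.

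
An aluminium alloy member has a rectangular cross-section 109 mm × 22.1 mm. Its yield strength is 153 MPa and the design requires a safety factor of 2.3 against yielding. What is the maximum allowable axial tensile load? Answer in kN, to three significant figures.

σ_allow = 153/2.3 = 66.52 MPa.
A = 109×22.1 = 2409 mm².
F_allow = σ_allow × A = 66.52×2409 = 160200 N.

F_allow = 160 kN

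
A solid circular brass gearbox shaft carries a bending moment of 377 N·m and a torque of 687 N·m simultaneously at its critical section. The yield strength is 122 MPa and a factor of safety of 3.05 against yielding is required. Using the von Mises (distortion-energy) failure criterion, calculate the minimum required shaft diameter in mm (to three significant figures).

d = 56.4 mm

σ_allow = σ_y/n = 122/3.05 = 40.00 MPa.
For a solid shaft σ_b = 32M/(πd³) and τ = 16T/(πd³), so the von Mises stress is σ' = (16/πd³)·√(4M²+3T²).
√(4M²+3T²) = √(4×(377000)² + 3×(687000)²) = 1.409×10^6 N·mm.
d³ = 16×1.409×10^6/(π×40.00) = 179400 mm³.
d = 56.40 mm.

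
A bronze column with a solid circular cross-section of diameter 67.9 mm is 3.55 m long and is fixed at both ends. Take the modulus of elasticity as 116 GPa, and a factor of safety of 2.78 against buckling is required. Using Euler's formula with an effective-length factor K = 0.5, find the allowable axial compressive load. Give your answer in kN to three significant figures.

I = πd⁴/64 = π×67.9⁴/64 = 1.043×10^6 mm⁴.
Effective length L_e = KL = 0.5×3.55 m = 1775 mm.
Euler critical load P_cr = π²EI/L_e² = π²×116000×1.043×10^6/1775² = 379100 N.
P_allow = P_cr/n = 379100/2.78 = 136400 N.

P_allow = 136 kN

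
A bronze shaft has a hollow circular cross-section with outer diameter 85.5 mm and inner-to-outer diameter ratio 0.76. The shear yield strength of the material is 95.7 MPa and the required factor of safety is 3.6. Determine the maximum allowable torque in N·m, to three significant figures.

τ_allow = 95.7/3.6 = 26.58 MPa.
For a hollow shaft T_allow = τ_allow·πd_o³(1−k⁴)/16 with 1−k⁴ = 0.6664, so πd_o³(1−k⁴)/16 = 81780 mm³.
T_allow = 26.58×81780 = 2.174×10^6 N·mm = 2174 N·m.

T_allow = 2170 N·m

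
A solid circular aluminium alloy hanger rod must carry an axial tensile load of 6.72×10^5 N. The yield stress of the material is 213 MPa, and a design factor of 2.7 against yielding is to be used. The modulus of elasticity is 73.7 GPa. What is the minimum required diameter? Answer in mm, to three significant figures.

Allowable stress σ_allow = 213/2.7 = 78.89 MPa.
Required area A = F/σ_allow = 672000/78.89 = 8518 mm².
A = πd²/4 → d = √(4A/π) = 104.1 mm.

d = 104 mm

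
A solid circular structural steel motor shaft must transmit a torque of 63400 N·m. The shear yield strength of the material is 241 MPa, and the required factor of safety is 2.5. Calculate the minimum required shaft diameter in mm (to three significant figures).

d = 150 mm

Allowable shear stress τ_allow = 241/2.5 = 96.40 MPa.
For a solid shaft τ = 16T/(πd³), so d³ = 16T/(π τ_allow) = 16×6.3400×10^7/(π×96.40) = 3.350×10^6 mm³.
d = (3.350×10^6)^(1/3) = 149.6 mm.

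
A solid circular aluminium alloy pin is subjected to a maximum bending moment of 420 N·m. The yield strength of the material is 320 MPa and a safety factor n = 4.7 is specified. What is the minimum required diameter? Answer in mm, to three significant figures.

d = 39.8 mm

σ_allow = 320/4.7 = 68.09 MPa.
For a solid circular section σ = 32M/(πd³), so d³ = 32M/(π σ_allow) = 32×420000/(π×68.09) = 62830 mm³.
d = 39.76 mm.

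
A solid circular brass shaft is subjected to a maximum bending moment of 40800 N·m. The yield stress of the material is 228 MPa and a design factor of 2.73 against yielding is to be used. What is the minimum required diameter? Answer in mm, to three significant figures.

σ_allow = 228/2.73 = 83.52 MPa.
For a solid circular section σ = 32M/(πd³), so d³ = 32M/(π σ_allow) = 32×4.0800×10^7/(π×83.52) = 4.976×10^6 mm³.
d = 170.7 mm.

d = 171 mm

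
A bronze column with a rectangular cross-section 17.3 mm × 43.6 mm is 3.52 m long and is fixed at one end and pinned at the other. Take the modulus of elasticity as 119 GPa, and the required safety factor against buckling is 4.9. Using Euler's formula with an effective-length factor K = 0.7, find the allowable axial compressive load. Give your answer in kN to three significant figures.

P_allow = 0.743 kN

Buckling occurs about the weak axis: I_min = h·b³/12 = 43.6×17.3³/12 = 18810 mm⁴ (b = 17.3 mm is the smaller dimension).
Effective length L_e = KL = 0.7×3.52 m = 2464 mm.
Euler critical load P_cr = π²EI/L_e² = π²×119000×18810/2464² = 3639 N.
P_allow = P_cr/n = 3639/4.9 = 742.7 N.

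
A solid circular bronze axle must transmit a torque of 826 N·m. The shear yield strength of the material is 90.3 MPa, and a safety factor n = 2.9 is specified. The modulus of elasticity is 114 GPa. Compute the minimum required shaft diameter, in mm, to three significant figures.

d = 51.3 mm

Allowable shear stress τ_allow = 90.3/2.9 = 31.14 MPa.
For a solid shaft τ = 16T/(πd³), so d³ = 16T/(π τ_allow) = 16×826000/(π×31.14) = 135100 mm³.
d = (135100)^(1/3) = 51.31 mm.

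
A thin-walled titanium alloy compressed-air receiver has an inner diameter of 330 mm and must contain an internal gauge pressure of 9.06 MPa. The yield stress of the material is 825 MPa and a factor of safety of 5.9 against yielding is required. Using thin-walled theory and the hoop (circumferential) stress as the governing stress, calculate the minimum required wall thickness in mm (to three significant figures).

t = 10.7 mm

σ_allow = 825/5.9 = 139.8 MPa.
Hoop stress σ_h = pD/(2t), so t = pD/(2σ_allow) = 9.06×330/(2×139.8) = 10.69 mm.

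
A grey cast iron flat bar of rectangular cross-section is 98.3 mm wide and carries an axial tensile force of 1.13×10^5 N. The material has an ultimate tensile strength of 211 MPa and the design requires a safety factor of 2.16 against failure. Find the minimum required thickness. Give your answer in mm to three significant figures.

t = 11.8 mm

σ_allow = 211/2.16 = 97.69 MPa.
Required area A = F/σ_allow = 113000/97.69 = 1157 mm².
t = A/w = 1157/98.3 = 11.77 mm.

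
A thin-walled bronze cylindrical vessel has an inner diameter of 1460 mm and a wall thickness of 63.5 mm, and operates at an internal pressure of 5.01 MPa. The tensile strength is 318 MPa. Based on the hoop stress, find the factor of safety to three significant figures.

n = 5.52

σ_h = pD/(2t) = 5.01×1460/(2×63.5) = 57.60 MPa.
n = 318/57.60 = 5.521.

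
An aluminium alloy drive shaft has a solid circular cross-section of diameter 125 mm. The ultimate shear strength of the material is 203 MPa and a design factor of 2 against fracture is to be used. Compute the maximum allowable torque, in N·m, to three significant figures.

T_allow = 38900 N·m

τ_allow = 203/2 = 101.5 MPa.
For a solid shaft T_allow = τ_allow·πd³/16; πd³/16 = π×125³/16 = 383500 mm³.
T_allow = 101.5×383500 = 3.892×10^7 N·mm = 38920 N·m.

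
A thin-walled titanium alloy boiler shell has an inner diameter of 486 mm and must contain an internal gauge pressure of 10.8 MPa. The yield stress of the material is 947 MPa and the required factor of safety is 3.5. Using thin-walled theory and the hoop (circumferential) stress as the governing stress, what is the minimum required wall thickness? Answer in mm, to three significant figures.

σ_allow = 947/3.5 = 270.6 MPa.
Hoop stress σ_h = pD/(2t), so t = pD/(2σ_allow) = 10.8×486/(2×270.6) = 9.699 mm.

t = 9.70 mm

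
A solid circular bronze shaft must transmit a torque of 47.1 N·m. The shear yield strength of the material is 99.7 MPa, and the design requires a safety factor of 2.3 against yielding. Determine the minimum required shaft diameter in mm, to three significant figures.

d = 17.7 mm

Allowable shear stress τ_allow = 99.7/2.3 = 43.35 MPa.
For a solid shaft τ = 16T/(πd³), so d³ = 16T/(π τ_allow) = 16×47100/(π×43.35) = 5534 mm³.
d = (5534)^(1/3) = 17.69 mm.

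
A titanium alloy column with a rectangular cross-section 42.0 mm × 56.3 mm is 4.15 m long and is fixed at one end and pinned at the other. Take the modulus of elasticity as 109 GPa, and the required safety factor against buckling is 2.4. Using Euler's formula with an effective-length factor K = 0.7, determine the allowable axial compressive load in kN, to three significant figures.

P_allow = 18.5 kN

Buckling occurs about the weak axis: I_min = h·b³/12 = 56.3×42.0³/12 = 347600 mm⁴ (b = 42.0 mm is the smaller dimension).
Effective length L_e = KL = 0.7×4.15 m = 2905 mm.
Euler critical load P_cr = π²EI/L_e² = π²×109000×347600/2905² = 44310 N.
P_allow = P_cr/n = 44310/2.4 = 18460 N.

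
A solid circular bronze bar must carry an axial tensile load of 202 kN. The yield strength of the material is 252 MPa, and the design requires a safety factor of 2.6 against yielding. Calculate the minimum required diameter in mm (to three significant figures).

Allowable stress σ_allow = 252/2.6 = 96.92 MPa.
Required area A = F/σ_allow = 202000/96.92 = 2084 mm².
A = πd²/4 → d = √(4A/π) = 51.51 mm.

d = 51.5 mm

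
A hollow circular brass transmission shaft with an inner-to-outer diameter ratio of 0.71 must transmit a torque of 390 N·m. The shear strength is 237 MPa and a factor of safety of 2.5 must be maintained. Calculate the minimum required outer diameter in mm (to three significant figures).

τ_allow = 237/2.5 = 94.80 MPa.
For a hollow shaft τ = 16T/[πd_o³(1−k⁴)] with k = 0.71, so 1−k⁴ = 0.7459.
d_o³ = 16T/[π τ_allow (1−k⁴)] = 16×390000/(π×94.80×0.7459) = 28090 mm³.
d_o = 30.40 mm.

d_o = 30.4 mm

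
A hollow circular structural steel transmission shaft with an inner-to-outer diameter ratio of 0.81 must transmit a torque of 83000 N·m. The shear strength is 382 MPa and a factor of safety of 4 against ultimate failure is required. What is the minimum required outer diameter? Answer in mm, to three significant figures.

d_o = 198 mm

τ_allow = 382/4 = 95.50 MPa.
For a hollow shaft τ = 16T/[πd_o³(1−k⁴)] with k = 0.81, so 1−k⁴ = 0.5695.
d_o³ = 16T/[π τ_allow (1−k⁴)] = 16×8.3000×10^7/(π×95.50×0.5695) = 7.772×10^6 mm³.
d_o = 198.1 mm.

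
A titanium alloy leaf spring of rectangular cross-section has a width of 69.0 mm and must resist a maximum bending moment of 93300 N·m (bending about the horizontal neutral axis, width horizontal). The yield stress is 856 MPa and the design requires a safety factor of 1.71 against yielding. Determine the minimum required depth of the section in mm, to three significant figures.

σ_allow = 856/1.71 = 500.6 MPa.
For a rectangular section σ = 6M/(bh²), so h² = 6M/(b σ_allow) = 6×9.3300×10^7/(69.0×500.6) = 16210 mm².
h = 127.3 mm.

h = 127 mm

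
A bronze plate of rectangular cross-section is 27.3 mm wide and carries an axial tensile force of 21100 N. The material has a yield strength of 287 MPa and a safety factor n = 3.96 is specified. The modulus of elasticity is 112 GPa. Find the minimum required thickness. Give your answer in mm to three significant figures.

σ_allow = 287/3.96 = 72.47 MPa.
Required area A = F/σ_allow = 21100/72.47 = 291.1 mm².
t = A/w = 291.1/27.3 = 10.66 mm.

t = 10.7 mm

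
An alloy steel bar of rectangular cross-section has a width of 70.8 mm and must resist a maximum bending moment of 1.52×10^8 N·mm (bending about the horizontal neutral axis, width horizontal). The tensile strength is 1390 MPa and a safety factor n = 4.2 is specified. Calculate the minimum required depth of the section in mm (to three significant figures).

σ_allow = 1390/4.2 = 331.0 MPa.
For a rectangular section σ = 6M/(bh²), so h² = 6M/(b σ_allow) = 6×1.5200×10^8/(70.8×331.0) = 38920 mm².
h = 197.3 mm.

h = 197 mm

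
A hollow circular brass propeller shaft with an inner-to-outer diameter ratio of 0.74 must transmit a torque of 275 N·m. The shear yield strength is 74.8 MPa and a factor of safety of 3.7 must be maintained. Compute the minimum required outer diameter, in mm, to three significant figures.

τ_allow = 74.8/3.7 = 20.22 MPa.
For a hollow shaft τ = 16T/[πd_o³(1−k⁴)] with k = 0.74, so 1−k⁴ = 0.7001.
d_o³ = 16T/[π τ_allow (1−k⁴)] = 16×275000/(π×20.22×0.7001) = 98950 mm³.
d_o = 46.25 mm.

d_o = 46.3 mm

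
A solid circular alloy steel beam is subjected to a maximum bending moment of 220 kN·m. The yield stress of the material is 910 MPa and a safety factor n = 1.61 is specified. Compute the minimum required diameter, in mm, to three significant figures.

d = 158 mm

σ_allow = 910/1.61 = 565.2 MPa.
For a solid circular section σ = 32M/(πd³), so d³ = 32M/(π σ_allow) = 32×2.2000×10^8/(π×565.2) = 3.965×10^6 mm³.
d = 158.3 mm.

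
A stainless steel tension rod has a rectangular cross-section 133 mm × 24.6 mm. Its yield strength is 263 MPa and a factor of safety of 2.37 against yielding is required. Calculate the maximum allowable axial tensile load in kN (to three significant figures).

σ_allow = 263/2.37 = 111.0 MPa.
A = 133×24.6 = 3272 mm².
F_allow = σ_allow × A = 111.0×3272 = 363100 N.

F_allow = 363 kN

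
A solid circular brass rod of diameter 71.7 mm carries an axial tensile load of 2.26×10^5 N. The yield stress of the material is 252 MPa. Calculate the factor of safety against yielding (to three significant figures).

A = πd²/4 = 4038 mm².
σ = F/A = 226000/4038 = 55.97 MPa.
n = 252/55.97 = 4.502.

n = 4.50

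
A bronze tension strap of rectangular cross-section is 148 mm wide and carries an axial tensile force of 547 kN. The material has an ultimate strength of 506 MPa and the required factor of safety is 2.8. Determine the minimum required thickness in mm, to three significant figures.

σ_allow = 506/2.8 = 180.7 MPa.
Required area A = F/σ_allow = 547000/180.7 = 3027 mm².
t = A/w = 3027/148 = 20.45 mm.

t = 20.5 mm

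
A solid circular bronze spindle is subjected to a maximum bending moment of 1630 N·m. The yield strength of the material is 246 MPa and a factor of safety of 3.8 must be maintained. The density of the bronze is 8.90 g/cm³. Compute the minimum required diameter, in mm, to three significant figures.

σ_allow = 246/3.8 = 64.74 MPa.
For a solid circular section σ = 32M/(πd³), so d³ = 32M/(π σ_allow) = 32×1630000/(π×64.74) = 256500 mm³.
d = 63.53 mm.

d = 63.5 mm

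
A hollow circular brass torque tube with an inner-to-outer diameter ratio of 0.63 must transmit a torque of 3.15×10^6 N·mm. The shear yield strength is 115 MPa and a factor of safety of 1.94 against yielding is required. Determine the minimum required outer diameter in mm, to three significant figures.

τ_allow = 115/1.94 = 59.28 MPa.
For a hollow shaft τ = 16T/[πd_o³(1−k⁴)] with k = 0.63, so 1−k⁴ = 0.8425.
d_o³ = 16T/[π τ_allow (1−k⁴)] = 16×3150000/(π×59.28×0.8425) = 321200 mm³.
d_o = 68.49 mm.

d_o = 68.5 mm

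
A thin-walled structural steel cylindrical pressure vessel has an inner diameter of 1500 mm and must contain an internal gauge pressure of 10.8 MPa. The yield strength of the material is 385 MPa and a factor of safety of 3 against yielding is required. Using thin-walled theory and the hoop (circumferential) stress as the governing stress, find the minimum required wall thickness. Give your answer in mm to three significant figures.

σ_allow = 385/3 = 128.3 MPa.
Hoop stress σ_h = pD/(2t), so t = pD/(2σ_allow) = 10.8×1500/(2×128.3) = 63.12 mm.

t = 63.1 mm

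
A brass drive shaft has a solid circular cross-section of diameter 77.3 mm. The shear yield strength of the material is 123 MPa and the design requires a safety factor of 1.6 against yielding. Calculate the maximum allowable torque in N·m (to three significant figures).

τ_allow = 123/1.6 = 76.88 MPa.
For a solid shaft T_allow = τ_allow·πd³/16; πd³/16 = π×77.3³/16 = 90690 mm³.
T_allow = 76.88×90690 = 6.972×10^6 N·mm = 6972 N·m.

T_allow = 6970 N·m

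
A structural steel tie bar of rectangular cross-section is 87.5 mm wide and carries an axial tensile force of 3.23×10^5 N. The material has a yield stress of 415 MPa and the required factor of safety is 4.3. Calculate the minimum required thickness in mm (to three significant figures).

t = 38.2 mm

σ_allow = 415/4.3 = 96.51 MPa.
Required area A = F/σ_allow = 323000/96.51 = 3347 mm².
t = A/w = 3347/87.5 = 38.25 mm.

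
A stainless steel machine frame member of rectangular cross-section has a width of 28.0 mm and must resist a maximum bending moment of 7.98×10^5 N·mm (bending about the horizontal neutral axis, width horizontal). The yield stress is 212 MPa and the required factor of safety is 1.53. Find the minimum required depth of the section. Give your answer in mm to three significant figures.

σ_allow = 212/1.53 = 138.6 MPa.
For a rectangular section σ = 6M/(bh²), so h² = 6M/(b σ_allow) = 6×798000/(28.0×138.6) = 1234 mm².
h = 35.13 mm.

h = 35.1 mm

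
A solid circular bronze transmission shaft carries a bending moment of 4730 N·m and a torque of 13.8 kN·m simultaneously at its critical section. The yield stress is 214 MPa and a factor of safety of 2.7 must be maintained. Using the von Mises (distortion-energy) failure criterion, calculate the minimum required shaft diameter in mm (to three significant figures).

σ_allow = σ_y/n = 214/2.7 = 79.26 MPa.
For a solid shaft σ_b = 32M/(πd³) and τ = 16T/(πd³), so the von Mises stress is σ' = (16/πd³)·√(4M²+3T²).
√(4M²+3T²) = √(4×(4.730×10^6)² + 3×(1.380×10^7)²) = 2.571×10^7 N·mm.
d³ = 16×2.571×10^7/(π×79.26) = 1.652×10^6 mm³.
d = 118.2 mm.

d = 118 mm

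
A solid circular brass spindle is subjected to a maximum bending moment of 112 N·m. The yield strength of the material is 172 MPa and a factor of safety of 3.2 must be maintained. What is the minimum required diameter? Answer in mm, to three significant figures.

σ_allow = 172/3.2 = 53.75 MPa.
For a solid circular section σ = 32M/(πd³), so d³ = 32M/(π σ_allow) = 32×112000/(π×53.75) = 21220 mm³.
d = 27.69 mm.

d = 27.7 mm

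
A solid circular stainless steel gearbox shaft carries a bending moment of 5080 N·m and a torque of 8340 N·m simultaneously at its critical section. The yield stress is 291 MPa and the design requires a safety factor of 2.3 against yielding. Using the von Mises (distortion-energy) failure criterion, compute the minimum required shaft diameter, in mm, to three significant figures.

d = 89.2 mm

σ_allow = σ_y/n = 291/2.3 = 126.5 MPa.
For a solid shaft σ_b = 32M/(πd³) and τ = 16T/(πd³), so the von Mises stress is σ' = (16/πd³)·√(4M²+3T²).
√(4M²+3T²) = √(4×(5.080×10^6)² + 3×(8.340×10^6)²) = 1.766×10^7 N·mm.
d³ = 16×1.766×10^7/(π×126.5) = 710900 mm³.
d = 89.25 mm.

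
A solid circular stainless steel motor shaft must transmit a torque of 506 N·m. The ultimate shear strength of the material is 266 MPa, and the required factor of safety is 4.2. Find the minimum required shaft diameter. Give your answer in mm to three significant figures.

Allowable shear stress τ_allow = 266/4.2 = 63.33 MPa.
For a solid shaft τ = 16T/(πd³), so d³ = 16T/(π τ_allow) = 16×506000/(π×63.33) = 40690 mm³.
d = (40690)^(1/3) = 34.40 mm.

d = 34.4 mm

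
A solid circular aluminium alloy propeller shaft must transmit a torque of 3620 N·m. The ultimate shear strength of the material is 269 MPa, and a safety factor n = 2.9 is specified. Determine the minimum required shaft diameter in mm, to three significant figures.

d = 58.4 mm

Allowable shear stress τ_allow = 269/2.9 = 92.76 MPa.
For a solid shaft τ = 16T/(πd³), so d³ = 16T/(π τ_allow) = 16×3620000/(π×92.76) = 198800 mm³.
d = (198800)^(1/3) = 58.36 mm.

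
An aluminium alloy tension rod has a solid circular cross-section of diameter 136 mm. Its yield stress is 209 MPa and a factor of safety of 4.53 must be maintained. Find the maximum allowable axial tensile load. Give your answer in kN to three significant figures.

F_allow = 670 kN

σ_allow = 209/4.53 = 46.14 MPa.
A = πd²/4 = π×136²/4 = 14530 mm².
F_allow = σ_allow × A = 46.14×14530 = 670200 N.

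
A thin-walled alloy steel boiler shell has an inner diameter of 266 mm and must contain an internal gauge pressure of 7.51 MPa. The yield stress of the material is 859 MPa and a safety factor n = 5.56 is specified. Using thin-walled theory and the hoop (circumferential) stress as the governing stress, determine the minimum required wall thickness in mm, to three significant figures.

σ_allow = 859/5.56 = 154.5 MPa.
Hoop stress σ_h = pD/(2t), so t = pD/(2σ_allow) = 7.51×266/(2×154.5) = 6.465 mm.

t = 6.47 mm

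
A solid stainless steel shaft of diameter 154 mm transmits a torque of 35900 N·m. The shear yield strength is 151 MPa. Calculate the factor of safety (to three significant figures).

n = 3.02

τ = 16T/(πd³) = 16×3.5900×10^7/(π×154³) = 50.06 MPa.
n = τ_limit/τ = 151/50.06 = 3.016.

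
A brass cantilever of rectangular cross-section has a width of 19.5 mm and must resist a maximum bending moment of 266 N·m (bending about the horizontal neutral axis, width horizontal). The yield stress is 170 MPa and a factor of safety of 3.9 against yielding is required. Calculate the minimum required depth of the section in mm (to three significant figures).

h = 43.3 mm

σ_allow = 170/3.9 = 43.59 MPa.
For a rectangular section σ = 6M/(bh²), so h² = 6M/(b σ_allow) = 6×266000/(19.5×43.59) = 1878 mm².
h = 43.33 mm.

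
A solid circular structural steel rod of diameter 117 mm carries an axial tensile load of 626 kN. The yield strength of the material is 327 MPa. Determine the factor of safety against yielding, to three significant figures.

A = πd²/4 = 10750 mm².
σ = F/A = 626000/10750 = 58.23 MPa.
n = 327/58.23 = 5.616.

n = 5.62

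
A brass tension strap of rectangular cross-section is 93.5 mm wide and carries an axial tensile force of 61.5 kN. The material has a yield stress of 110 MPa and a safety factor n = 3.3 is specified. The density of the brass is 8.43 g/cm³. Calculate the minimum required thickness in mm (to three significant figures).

σ_allow = 110/3.3 = 33.33 MPa.
Required area A = F/σ_allow = 61500/33.33 = 1845 mm².
t = A/w = 1845/93.5 = 19.73 mm.

t = 19.7 mm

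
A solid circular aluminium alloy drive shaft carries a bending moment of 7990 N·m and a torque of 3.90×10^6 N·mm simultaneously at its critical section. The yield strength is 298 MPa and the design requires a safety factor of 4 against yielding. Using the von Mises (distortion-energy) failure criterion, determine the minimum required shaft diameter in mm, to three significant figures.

σ_allow = σ_y/n = 298/4 = 74.50 MPa.
For a solid shaft σ_b = 32M/(πd³) and τ = 16T/(πd³), so the von Mises stress is σ' = (16/πd³)·√(4M²+3T²).
√(4M²+3T²) = √(4×(7.990×10^6)² + 3×(3.900×10^6)²) = 1.735×10^7 N·mm.
d³ = 16×1.735×10^7/(π×74.50) = 1.186×10^6 mm³.
d = 105.9 mm.

d = 106 mm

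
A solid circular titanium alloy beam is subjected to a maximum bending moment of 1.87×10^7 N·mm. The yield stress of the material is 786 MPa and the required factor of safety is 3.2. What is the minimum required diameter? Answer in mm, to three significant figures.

σ_allow = 786/3.2 = 245.6 MPa.
For a solid circular section σ = 32M/(πd³), so d³ = 32M/(π σ_allow) = 32×1.8700×10^7/(π×245.6) = 775500 mm³.
d = 91.87 mm.

d = 91.9 mm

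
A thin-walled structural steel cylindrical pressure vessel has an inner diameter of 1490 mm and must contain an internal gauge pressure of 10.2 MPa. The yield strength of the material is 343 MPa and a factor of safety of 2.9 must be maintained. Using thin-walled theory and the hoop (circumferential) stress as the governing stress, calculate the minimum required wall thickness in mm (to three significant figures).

t = 64.2 mm

σ_allow = 343/2.9 = 118.3 MPa.
Hoop stress σ_h = pD/(2t), so t = pD/(2σ_allow) = 10.2×1490/(2×118.3) = 64.25 mm.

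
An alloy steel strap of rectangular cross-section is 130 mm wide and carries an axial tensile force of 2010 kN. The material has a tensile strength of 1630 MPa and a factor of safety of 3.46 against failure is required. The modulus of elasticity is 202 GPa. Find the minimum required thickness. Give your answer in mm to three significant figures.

σ_allow = 1630/3.46 = 471.1 MPa.
Required area A = F/σ_allow = 2010000/471.1 = 4267 mm².
t = A/w = 4267/130 = 32.82 mm.

t = 32.8 mm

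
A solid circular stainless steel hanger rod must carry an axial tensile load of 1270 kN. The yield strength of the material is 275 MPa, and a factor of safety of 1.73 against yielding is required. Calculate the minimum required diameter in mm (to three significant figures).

Allowable stress σ_allow = 275/1.73 = 159.0 MPa.
Required area A = F/σ_allow = 1270000/159.0 = 7989 mm².
A = πd²/4 → d = √(4A/π) = 100.9 mm.

d = 101 mm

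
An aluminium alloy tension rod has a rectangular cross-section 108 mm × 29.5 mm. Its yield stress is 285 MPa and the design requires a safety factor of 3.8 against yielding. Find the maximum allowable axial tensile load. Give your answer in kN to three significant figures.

F_allow = 239 kN

σ_allow = 285/3.8 = 75.00 MPa.
A = 108×29.5 = 3186 mm².
F_allow = σ_allow × A = 75.00×3186 = 239000 N.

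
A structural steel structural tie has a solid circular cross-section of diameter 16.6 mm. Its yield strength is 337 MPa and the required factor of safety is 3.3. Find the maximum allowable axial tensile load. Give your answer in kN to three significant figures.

F_allow = 22.1 kN

σ_allow = 337/3.3 = 102.1 MPa.
A = πd²/4 = π×16.6²/4 = 216.4 mm².
F_allow = σ_allow × A = 102.1×216.4 = 22100 N.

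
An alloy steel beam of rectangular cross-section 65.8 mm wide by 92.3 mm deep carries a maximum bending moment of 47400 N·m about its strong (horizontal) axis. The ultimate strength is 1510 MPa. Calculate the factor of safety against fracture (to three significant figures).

Section modulus S = bh²/6 = 65.8×92.3²/6 = 93430 mm³.
σ = M/S = 4.7400×10^7/93430 = 507.3 MPa.
n = 1510/507.3 = 2.976.

n = 2.98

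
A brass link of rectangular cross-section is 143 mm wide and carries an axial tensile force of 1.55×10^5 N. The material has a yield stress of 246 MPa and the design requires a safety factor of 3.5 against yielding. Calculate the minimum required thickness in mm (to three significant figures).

t = 15.4 mm

σ_allow = 246/3.5 = 70.29 MPa.
Required area A = F/σ_allow = 155000/70.29 = 2205 mm².
t = A/w = 2205/143 = 15.42 mm.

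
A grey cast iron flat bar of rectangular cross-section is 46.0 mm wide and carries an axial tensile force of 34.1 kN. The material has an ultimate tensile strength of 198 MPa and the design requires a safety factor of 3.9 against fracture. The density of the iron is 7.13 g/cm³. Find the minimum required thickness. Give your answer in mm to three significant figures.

σ_allow = 198/3.9 = 50.77 MPa.
Required area A = F/σ_allow = 34100/50.77 = 671.7 mm².
t = A/w = 671.7/46.0 = 14.60 mm.

t = 14.6 mm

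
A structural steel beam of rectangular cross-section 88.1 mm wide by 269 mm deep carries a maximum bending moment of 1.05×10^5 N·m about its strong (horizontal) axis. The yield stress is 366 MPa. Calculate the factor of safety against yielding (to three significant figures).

n = 3.70

Section modulus S = bh²/6 = 88.1×269²/6 = 1.063×10^6 mm³.
σ = M/S = 1.0500×10^8/1.063×10^6 = 98.82 MPa.
n = 366/98.82 = 3.704.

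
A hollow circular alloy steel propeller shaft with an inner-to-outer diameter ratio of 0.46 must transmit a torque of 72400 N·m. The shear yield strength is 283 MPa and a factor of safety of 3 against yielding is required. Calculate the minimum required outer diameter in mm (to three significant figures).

d_o = 160 mm

τ_allow = 283/3 = 94.33 MPa.
For a hollow shaft τ = 16T/[πd_o³(1−k⁴)] with k = 0.46, so 1−k⁴ = 0.9552.
d_o³ = 16T/[π τ_allow (1−k⁴)] = 16×7.2400×10^7/(π×94.33×0.9552) = 4.092×10^6 mm³.
d_o = 159.9 mm.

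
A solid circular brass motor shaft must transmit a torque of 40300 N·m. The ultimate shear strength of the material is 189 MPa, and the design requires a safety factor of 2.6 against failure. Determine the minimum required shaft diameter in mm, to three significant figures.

d = 141 mm

Allowable shear stress τ_allow = 189/2.6 = 72.69 MPa.
For a solid shaft τ = 16T/(πd³), so d³ = 16T/(π τ_allow) = 16×4.0300×10^7/(π×72.69) = 2.823×10^6 mm³.
d = (2.823×10^6)^(1/3) = 141.3 mm.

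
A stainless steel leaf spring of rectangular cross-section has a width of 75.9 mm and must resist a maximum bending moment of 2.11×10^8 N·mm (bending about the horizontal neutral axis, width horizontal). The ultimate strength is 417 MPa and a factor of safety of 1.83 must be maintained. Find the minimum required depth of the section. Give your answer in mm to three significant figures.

h = 271 mm

σ_allow = 417/1.83 = 227.9 MPa.
For a rectangular section σ = 6M/(bh²), so h² = 6M/(b σ_allow) = 6×2.1100×10^8/(75.9×227.9) = 73200 mm².
h = 270.6 mm.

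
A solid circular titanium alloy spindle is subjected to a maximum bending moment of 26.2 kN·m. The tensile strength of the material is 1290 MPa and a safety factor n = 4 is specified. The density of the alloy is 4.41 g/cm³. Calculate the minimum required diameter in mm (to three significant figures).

σ_allow = 1290/4 = 322.5 MPa.
For a solid circular section σ = 32M/(πd³), so d³ = 32M/(π σ_allow) = 32×2.6200×10^7/(π×322.5) = 827500 mm³.
d = 93.88 mm.

d = 93.9 mm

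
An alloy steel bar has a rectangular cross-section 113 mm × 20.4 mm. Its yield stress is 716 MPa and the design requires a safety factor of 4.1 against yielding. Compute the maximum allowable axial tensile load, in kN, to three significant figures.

σ_allow = 716/4.1 = 174.6 MPa.
A = 113×20.4 = 2305 mm².
F_allow = σ_allow × A = 174.6×2305 = 402600 N.

F_allow = 403 kN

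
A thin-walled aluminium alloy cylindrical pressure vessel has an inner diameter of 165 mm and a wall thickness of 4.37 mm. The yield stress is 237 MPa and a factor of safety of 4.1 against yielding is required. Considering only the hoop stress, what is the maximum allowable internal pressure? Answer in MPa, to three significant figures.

σ_allow = 237/4.1 = 57.80 MPa.
σ_h = pD/(2t) → p_allow = 2σ_allow t/D = 2×57.80×4.37/165 = 3.062 MPa.

p_allow = 3.06 MPa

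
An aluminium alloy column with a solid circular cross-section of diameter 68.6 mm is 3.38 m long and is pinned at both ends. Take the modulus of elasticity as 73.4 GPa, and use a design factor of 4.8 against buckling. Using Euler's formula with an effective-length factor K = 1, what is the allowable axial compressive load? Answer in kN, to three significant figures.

P_allow = 14.4 kN

I = πd⁴/64 = π×68.6⁴/64 = 1.087×10^6 mm⁴.
Effective length L_e = KL = 1×3.38 m = 3380 mm.
Euler critical load P_cr = π²EI/L_e² = π²×73400×1.087×10^6/3380² = 68930 N.
P_allow = P_cr/n = 68930/4.8 = 14360 N.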